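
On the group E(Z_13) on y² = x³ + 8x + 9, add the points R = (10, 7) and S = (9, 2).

(10, 7) + (9, 2). λ = (2 - 7)/(9 - 10) ≡ 8/12 mod 13. 12⁻¹ ≡ 12 (mod 13), so λ ≡ 5.
  x = λ² - 10 - 9 = 25 - 19 ≡ 6; y = λ·(10 - 6) - 7 ≡ 0. → (6, 0)

(6, 0)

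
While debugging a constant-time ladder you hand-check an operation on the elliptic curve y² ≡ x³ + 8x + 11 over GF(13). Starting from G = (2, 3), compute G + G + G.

(10, 8)

Repeated addition: build up to 3G.
2G: tangent at (2, 3): λ = (3·2² + 8)/(2·3) ≡ 7/6. 6⁻¹ ≡ 11 (mod 13), so λ ≡ 7·11 ≡ 12.
  x = λ² - 2 - 2 = 144 - 4 ≡ 10; y = λ·(2 - 10) - 3 ≡ 5. → (10, 5)
3G: (10, 5) + (2, 3). λ = (3 - 5)/(2 - 10) ≡ 11/5 mod 13. 5⁻¹ ≡ 8 (mod 13) since 5·8 = 40 ≡ 1, so λ ≡ 10.
  x = λ² - 10 - 2 = 100 - 12 ≡ 10; y = λ·(10 - 10) - 5 ≡ 8. → (10, 8)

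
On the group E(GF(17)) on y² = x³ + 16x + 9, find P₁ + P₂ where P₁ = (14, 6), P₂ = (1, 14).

(6, 10)

(14, 6) + (1, 14). λ = (14 - 6)/(1 - 14) ≡ 8/4 mod 17. 4⁻¹ ≡ 13 (mod 17), so λ ≡ 2.
  x = λ² - 14 - 1 = 4 - 15 ≡ 6; y = λ·(14 - 6) - 6 ≡ 10. → (6, 10)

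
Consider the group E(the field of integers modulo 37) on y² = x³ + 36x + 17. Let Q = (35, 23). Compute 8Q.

(25, 15)

Double-and-add on 8 = (1000)₂. Start with Q = (35, 23) for the leading 1-bit.
double: tangent at (35, 23): λ = (3·35² + 36)/(2·23) ≡ 11/9. 9⁻¹ ≡ 33 (mod 37) since 9·33 = 297 ≡ 1, so λ ≡ 11·33 ≡ 30.
  x = λ² - 35 - 35 = 900 - 70 ≡ 16; y = λ·(35 - 16) - 23 ≡ 29. → (16, 29)
double: tangent at (16, 29): λ = (3·16² + 36)/(2·29) ≡ 27/21. 21⁻¹ ≡ 30 (mod 37), so λ ≡ 27·30 ≡ 33.
  x = λ² - 16 - 16 = 1089 - 32 ≡ 21; y = λ·(16 - 21) - 29 ≡ 28. → (21, 28)
double: tangent at (21, 28): λ = (3·21² + 36)/(2·28) ≡ 27/19. 19⁻¹ ≡ 2 (mod 37), so λ ≡ 27·2 ≡ 17.
  x = λ² - 21 - 21 = 289 - 42 ≡ 25; y = λ·(21 - 25) - 28 ≡ 15. → (25, 15)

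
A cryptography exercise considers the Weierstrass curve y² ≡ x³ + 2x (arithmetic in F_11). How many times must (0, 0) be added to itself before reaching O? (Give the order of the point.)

2P: (0, 0) + (0, 0): same x and y₁ ≡ -y₂, so the sum is O.
2P = O, so the order is 2.

2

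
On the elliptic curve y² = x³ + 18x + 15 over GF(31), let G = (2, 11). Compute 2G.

(14, 29)

tangent at (2, 11): λ = (3·2² + 18)/(2·11) ≡ 30/22. 22⁻¹ ≡ 24 (mod 31), so λ ≡ 30·24 ≡ 7.
  x = λ² - 2 - 2 = 49 - 4 ≡ 14; y = λ·(2 - 14) - 11 ≡ 29. → (14, 29)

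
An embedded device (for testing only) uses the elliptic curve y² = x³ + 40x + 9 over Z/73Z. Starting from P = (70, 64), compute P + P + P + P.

(13, 68)

Double-and-add on 4 = (100)₂. Start with P = (70, 64) for the leading 1-bit.
double: tangent at (70, 64): λ = (3·70² + 40)/(2·64) ≡ 67/55. 55⁻¹ ≡ 4 (mod 73), so λ ≡ 67·4 ≡ 49.
  x = λ² - 70 - 70 = 2401 - 140 ≡ 71; y = λ·(70 - 71) - 64 ≡ 33. → (71, 33)
double: tangent at (71, 33): λ = (3·71² + 40)/(2·33) ≡ 52/66. 66⁻¹ ≡ 52 (mod 73) since 66·52 = 3432 ≡ 1, so λ ≡ 52·52 ≡ 3.
  x = λ² - 71 - 71 = 9 - 142 ≡ 13; y = λ·(71 - 13) - 33 ≡ 68. → (13, 68)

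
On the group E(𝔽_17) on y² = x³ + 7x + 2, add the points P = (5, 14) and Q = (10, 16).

(11, 4)

(5, 14) + (10, 16). λ = (16 - 14)/(10 - 5) ≡ 2/5 mod 17. 5⁻¹ ≡ 7 (mod 17) since 5·7 = 35 ≡ 1, so λ ≡ 14.
  x = λ² - 5 - 10 = 196 - 15 ≡ 11; y = λ·(5 - 11) - 14 ≡ 4. → (11, 4)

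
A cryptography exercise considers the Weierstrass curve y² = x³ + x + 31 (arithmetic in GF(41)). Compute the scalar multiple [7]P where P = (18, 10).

(18, 10)

Repeated addition: build up to 7P.
2P: tangent at (18, 10): λ = (3·18² + 1)/(2·10) ≡ 30/20. 20⁻¹ ≡ 39 (mod 41), so λ ≡ 30·39 ≡ 22.
  x = λ² - 18 - 18 = 484 - 36 ≡ 38; y = λ·(18 - 38) - 10 ≡ 1. → (38, 1)
3P: (38, 1) + (18, 10). λ = (10 - 1)/(18 - 38) ≡ 9/21 mod 41. 21⁻¹ ≡ 2 (mod 41) since 21·2 = 42 ≡ 1, so λ ≡ 18.
  x = λ² - 38 - 18 = 324 - 56 ≡ 22; y = λ·(38 - 22) - 1 ≡ 0. → (22, 0)
4P: (22, 0) + (18, 10). λ = (10 - 0)/(18 - 22) ≡ 10/37 mod 41. 37⁻¹ ≡ 10 (mod 41) since 37·10 = 370 ≡ 1, so λ ≡ 18.
  x = λ² - 22 - 18 = 324 - 40 ≡ 38; y = λ·(22 - 38) - 0 ≡ 40. → (38, 40)
5P: (38, 40) + (18, 10). λ = (10 - 40)/(18 - 38) ≡ 11/21 mod 41. 21⁻¹ ≡ 2 (mod 41), so λ ≡ 22.
  x = λ² - 38 - 18 = 484 - 56 ≡ 18; y = λ·(38 - 18) - 40 ≡ 31. → (18, 31)
6P: (18, 31) + (18, 10): same x and y₁ ≡ -y₂, so the sum is the point at infinity.
7P: the point at infinity + (18, 10) = (18, 10) (identity).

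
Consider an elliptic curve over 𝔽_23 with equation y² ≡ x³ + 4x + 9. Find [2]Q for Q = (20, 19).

(7, 14)

tangent at (20, 19): λ = (3·20² + 4)/(2·19) ≡ 8/15. 15⁻¹ ≡ 20 (mod 23), so λ ≡ 8·20 ≡ 22.
  x = λ² - 20 - 20 = 484 - 40 ≡ 7; y = λ·(20 - 7) - 19 ≡ 14. → (7, 14)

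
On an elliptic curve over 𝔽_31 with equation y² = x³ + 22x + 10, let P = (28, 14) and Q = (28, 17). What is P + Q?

The two points share x = 28 and their y-coordinates satisfy 14 + 17 ≡ 0 (mod 31), so they are inverses. Their sum is the point at infinity.

O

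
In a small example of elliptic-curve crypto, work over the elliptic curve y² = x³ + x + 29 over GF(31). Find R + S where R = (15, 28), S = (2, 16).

(15, 28) + (2, 16). λ = (16 - 28)/(2 - 15) ≡ 19/18 mod 31. 18⁻¹ ≡ 19 (mod 31), so λ ≡ 20.
  x = λ² - 15 - 2 = 400 - 17 ≡ 11; y = λ·(15 - 11) - 28 ≡ 21. → (11, 21)

(11, 21)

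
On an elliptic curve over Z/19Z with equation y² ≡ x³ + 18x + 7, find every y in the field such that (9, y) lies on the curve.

x³ + 18x + 7 = 898 ≡ 5 (mod 19).
Square roots of 5 mod 19: 9 and 10 (since 9² = 81 ≡ 5).

9, 10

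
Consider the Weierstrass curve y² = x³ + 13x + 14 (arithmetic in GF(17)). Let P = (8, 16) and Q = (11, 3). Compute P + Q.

(8, 16) + (11, 3). λ = (3 - 16)/(11 - 8) ≡ 4/3 mod 17. 3⁻¹ ≡ 6 (mod 17) since 3·6 = 18 ≡ 1, so λ ≡ 7.
  x = λ² - 8 - 11 = 49 - 19 ≡ 13; y = λ·(8 - 13) - 16 ≡ 0. → (13, 0)

(13, 0)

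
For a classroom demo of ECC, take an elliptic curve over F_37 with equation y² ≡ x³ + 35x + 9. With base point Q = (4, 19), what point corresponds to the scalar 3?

Repeated addition: build up to 3Q.
2Q: tangent at (4, 19): λ = (3·4² + 35)/(2·19) ≡ 9/1. 1⁻¹ ≡ 1 (mod 37), so λ ≡ 9·1 ≡ 9.
  x = λ² - 4 - 4 = 81 - 8 ≡ 36; y = λ·(4 - 36) - 19 ≡ 26. → (36, 26)
3Q: (36, 26) + (4, 19). λ = (19 - 26)/(4 - 36) ≡ 30/5 mod 37. 5⁻¹ ≡ 15 (mod 37), so λ ≡ 6.
  x = λ² - 36 - 4 = 36 - 40 ≡ 33; y = λ·(36 - 33) - 26 ≡ 29. → (33, 29)

(33, 29)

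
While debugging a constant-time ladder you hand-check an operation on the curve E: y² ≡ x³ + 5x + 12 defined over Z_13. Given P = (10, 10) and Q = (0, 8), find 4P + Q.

First 4P:
Double-and-add on 4 = (100)₂. Start with P = (10, 10) for the leading 1-bit.
double: tangent at (10, 10): λ = (3·10² + 5)/(2·10) ≡ 6/7. 7⁻¹ ≡ 2 (mod 13), so λ ≡ 6·2 ≡ 12.
  x = λ² - 10 - 10 = 144 - 20 ≡ 7; y = λ·(10 - 7) - 10 ≡ 0. → (7, 0)
double: (7, 0) + (7, 0): same x and y₁ ≡ -y₂, so the sum is O.
4P = O.
Finally 4P + Q:
O + (0, 8) = (0, 8) (identity).

(0, 8)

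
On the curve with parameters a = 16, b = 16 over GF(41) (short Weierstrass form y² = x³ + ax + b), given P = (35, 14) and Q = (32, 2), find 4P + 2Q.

(7, 15)

First 4P:
Repeated addition: build up to 4P.
2P: tangent at (35, 14): λ = (3·35² + 16)/(2·14) ≡ 1/28. 28⁻¹ ≡ 22 (mod 41), so λ ≡ 1·22 ≡ 22.
  x = λ² - 35 - 35 = 484 - 70 ≡ 4; y = λ·(35 - 4) - 14 ≡ 12. → (4, 12)
3P: (4, 12) + (35, 14). λ = (14 - 12)/(35 - 4) ≡ 2/31 mod 41. 31⁻¹ ≡ 4 (mod 41), so λ ≡ 8.
  x = λ² - 4 - 35 = 64 - 39 ≡ 25; y = λ·(4 - 25) - 12 ≡ 25. → (25, 25)
4P: (25, 25) + (35, 14). λ = (14 - 25)/(35 - 25) ≡ 30/10 mod 41. 10⁻¹ ≡ 37 (mod 41) since 10·37 = 370 ≡ 1, so λ ≡ 3.
  x = λ² - 25 - 35 = 9 - 60 ≡ 31; y = λ·(25 - 31) - 25 ≡ 39. → (31, 39)
4P = (31, 39).
Next 2Q:
Repeated addition: build up to 2Q.
2Q: tangent at (32, 2): λ = (3·32² + 16)/(2·2) ≡ 13/4. 4⁻¹ ≡ 31 (mod 41), so λ ≡ 13·31 ≡ 34.
  x = λ² - 32 - 32 = 1156 - 64 ≡ 26; y = λ·(32 - 26) - 2 ≡ 38. → (26, 38)
2Q = (26, 38).
Finally 4P + 2Q:
(31, 39) + (26, 38). λ = (38 - 39)/(26 - 31) ≡ 40/36 mod 41. 36⁻¹ ≡ 8 (mod 41), so λ ≡ 33.
  x = λ² - 31 - 26 = 1089 - 57 ≡ 7; y = λ·(31 - 7) - 39 ≡ 15. → (7, 15)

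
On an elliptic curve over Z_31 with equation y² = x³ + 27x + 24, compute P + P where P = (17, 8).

tangent at (17, 8): λ = (3·17² + 27)/(2·8) ≡ 26/16. 16⁻¹ ≡ 2 (mod 31), so λ ≡ 26·2 ≡ 21.
  x = λ² - 17 - 17 = 441 - 34 ≡ 4; y = λ·(17 - 4) - 8 ≡ 17. → (4, 17)

(4, 17)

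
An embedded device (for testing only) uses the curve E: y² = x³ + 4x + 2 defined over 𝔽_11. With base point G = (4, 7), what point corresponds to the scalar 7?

Repeated addition: build up to 7G.
2G: tangent at (4, 7): λ = (3·4² + 4)/(2·7) ≡ 8/3. 3⁻¹ ≡ 4 (mod 11) since 3·4 = 12 ≡ 1, so λ ≡ 8·4 ≡ 10.
  x = λ² - 4 - 4 = 100 - 8 ≡ 4; y = λ·(4 - 4) - 7 ≡ 4. → (4, 4)
3G: (4, 4) + (4, 7): same x and y₁ ≡ -y₂, so the sum is 𝒪.
4G: 𝒪 + (4, 7) = (4, 7) (identity).
5G: tangent at (4, 7): λ = (3·4² + 4)/(2·7) ≡ 8/3. 3⁻¹ ≡ 4 (mod 11), so λ ≡ 8·4 ≡ 10.
  x = λ² - 4 - 4 = 100 - 8 ≡ 4; y = λ·(4 - 4) - 7 ≡ 4. → (4, 4)
6G: (4, 4) + (4, 7): same x and y₁ ≡ -y₂, so the sum is 𝒪.
7G: 𝒪 + (4, 7) = (4, 7) (identity).

(4, 7)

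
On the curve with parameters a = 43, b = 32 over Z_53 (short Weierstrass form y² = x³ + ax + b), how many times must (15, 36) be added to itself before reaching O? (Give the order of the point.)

2P: tangent at (15, 36): λ = (3·15² + 43)/(2·36) ≡ 29/19. 19⁻¹ ≡ 14 (mod 53) since 19·14 = 266 ≡ 1, so λ ≡ 29·14 ≡ 35.
  x = λ² - 15 - 15 = 1225 - 30 ≡ 29; y = λ·(15 - 29) - 36 ≡ 4. → (29, 4)
3P: (29, 4) + (15, 36). λ = (36 - 4)/(15 - 29) ≡ 32/39 mod 53. 39⁻¹ ≡ 34 (mod 53), so λ ≡ 28.
  x = λ² - 29 - 15 = 784 - 44 ≡ 51; y = λ·(29 - 51) - 4 ≡ 16. → (51, 16)
4P: (51, 16) + (15, 36). λ = (36 - 16)/(15 - 51) ≡ 20/17 mod 53. 17⁻¹ ≡ 25 (mod 53) since 17·25 = 425 ≡ 1, so λ ≡ 23.
  x = λ² - 51 - 15 = 529 - 66 ≡ 39; y = λ·(51 - 39) - 16 ≡ 48. → (39, 48)
5P: (39, 48) + (15, 36). λ = (36 - 48)/(15 - 39) ≡ 41/29 mod 53. 29⁻¹ ≡ 11 (mod 53), so λ ≡ 27.
  x = λ² - 39 - 15 = 729 - 54 ≡ 39; y = λ·(39 - 39) - 48 ≡ 5. → (39, 5)
6P: (39, 5) + (15, 36). λ = (36 - 5)/(15 - 39) ≡ 31/29 mod 53. 29⁻¹ ≡ 11 (mod 53), so λ ≡ 23.
  x = λ² - 39 - 15 = 529 - 54 ≡ 51; y = λ·(39 - 51) - 5 ≡ 37. → (51, 37)
7P: (51, 37) + (15, 36). λ = (36 - 37)/(15 - 51) ≡ 52/17 mod 53. 17⁻¹ ≡ 25 (mod 53), so λ ≡ 28.
  x = λ² - 51 - 15 = 784 - 66 ≡ 29; y = λ·(51 - 29) - 37 ≡ 49. → (29, 49)
8P: (29, 49) + (15, 36). λ = (36 - 49)/(15 - 29) ≡ 40/39 mod 53. 39⁻¹ ≡ 34 (mod 53), so λ ≡ 35.
  x = λ² - 29 - 15 = 1225 - 44 ≡ 15; y = λ·(29 - 15) - 49 ≡ 17. → (15, 17)
9P: (15, 17) + (15, 36): same x and y₁ ≡ -y₂, so the sum is O.
9P = O, so the order is 9.

9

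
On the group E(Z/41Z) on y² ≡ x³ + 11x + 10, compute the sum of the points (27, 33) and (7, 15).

(32, 24)

(27, 33) + (7, 15). λ = (15 - 33)/(7 - 27) ≡ 23/21 mod 41. 21⁻¹ ≡ 2 (mod 41), so λ ≡ 5.
  x = λ² - 27 - 7 = 25 - 34 ≡ 32; y = λ·(27 - 32) - 33 ≡ 24. → (32, 24)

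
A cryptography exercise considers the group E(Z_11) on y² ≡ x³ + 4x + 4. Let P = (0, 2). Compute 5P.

(8, 3)

Repeated addition: build up to 5P.
2P: tangent at (0, 2): λ = (3·0² + 4)/(2·2) ≡ 4/4. 4⁻¹ ≡ 3 (mod 11), so λ ≡ 4·3 ≡ 1.
  x = λ² - 0 - 0 = 1 - 0 ≡ 1; y = λ·(0 - 1) - 2 ≡ 8. → (1, 8)
3P: (1, 8) + (0, 2). λ = (2 - 8)/(0 - 1) ≡ 5/10 mod 11. 10⁻¹ ≡ 10 (mod 11) since 10·10 = 100 ≡ 1, so λ ≡ 6.
  x = λ² - 1 - 0 = 36 - 1 ≡ 2; y = λ·(1 - 2) - 8 ≡ 8. → (2, 8)
4P: (2, 8) + (0, 2). λ = (2 - 8)/(0 - 2) ≡ 5/9 mod 11. 9⁻¹ ≡ 5 (mod 11), so λ ≡ 3.
  x = λ² - 2 - 0 = 9 - 2 ≡ 7; y = λ·(2 - 7) - 8 ≡ 10. → (7, 10)
5P: (7, 10) + (0, 2). λ = (2 - 10)/(0 - 7) ≡ 3/4 mod 11. 4⁻¹ ≡ 3 (mod 11), so λ ≡ 9.
  x = λ² - 7 - 0 = 81 - 7 ≡ 8; y = λ·(7 - 8) - 10 ≡ 3. → (8, 3)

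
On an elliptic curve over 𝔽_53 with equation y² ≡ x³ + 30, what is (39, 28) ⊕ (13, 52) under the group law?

(26, 13)

(39, 28) + (13, 52). λ = (52 - 28)/(13 - 39) ≡ 24/27 mod 53. 27⁻¹ ≡ 2 (mod 53) since 27·2 = 54 ≡ 1, so λ ≡ 48.
  x = λ² - 39 - 13 = 2304 - 52 ≡ 26; y = λ·(39 - 26) - 28 ≡ 13. → (26, 13)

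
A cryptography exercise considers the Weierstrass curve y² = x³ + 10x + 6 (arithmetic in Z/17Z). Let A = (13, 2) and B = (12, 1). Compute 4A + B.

First 4A:
Double-and-add on 4 = (100)₂. Start with A = (13, 2) for the leading 1-bit.
double: tangent at (13, 2): λ = (3·13² + 10)/(2·2) ≡ 7/4. 4⁻¹ ≡ 13 (mod 17), so λ ≡ 7·13 ≡ 6.
  x = λ² - 13 - 13 = 36 - 26 ≡ 10; y = λ·(13 - 10) - 2 ≡ 16. → (10, 16)
double: tangent at (10, 16): λ = (3·10² + 10)/(2·16) ≡ 4/15. 15⁻¹ ≡ 8 (mod 17) since 15·8 = 120 ≡ 1, so λ ≡ 4·8 ≡ 15.
  x = λ² - 10 - 10 = 225 - 20 ≡ 1; y = λ·(10 - 1) - 16 ≡ 0. → (1, 0)
4A = (1, 0).
Finally 4A + B:
(1, 0) + (12, 1). λ = (1 - 0)/(12 - 1) ≡ 1/11 mod 17. 11⁻¹ ≡ 14 (mod 17) since 11·14 = 154 ≡ 1, so λ ≡ 14.
  x = λ² - 1 - 12 = 196 - 13 ≡ 13; y = λ·(1 - 13) - 0 ≡ 2. → (13, 2)

(13, 2)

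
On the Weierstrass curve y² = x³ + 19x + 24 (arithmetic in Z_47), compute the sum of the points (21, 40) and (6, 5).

(15, 21)

(21, 40) + (6, 5). λ = (5 - 40)/(6 - 21) ≡ 12/32 mod 47. 32⁻¹ ≡ 25 (mod 47), so λ ≡ 18.
  x = λ² - 21 - 6 = 324 - 27 ≡ 15; y = λ·(21 - 15) - 40 ≡ 21. → (15, 21)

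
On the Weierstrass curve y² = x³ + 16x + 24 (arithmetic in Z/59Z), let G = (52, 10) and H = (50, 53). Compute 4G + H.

First 4G:
Double-and-add on 4 = (100)₂. Start with G = (52, 10) for the leading 1-bit.
double: tangent at (52, 10): λ = (3·52² + 16)/(2·10) ≡ 45/20. 20⁻¹ ≡ 3 (mod 59), so λ ≡ 45·3 ≡ 17.
  x = λ² - 52 - 52 = 289 - 104 ≡ 8; y = λ·(52 - 8) - 10 ≡ 30. → (8, 30)
double: tangent at (8, 30): λ = (3·8² + 16)/(2·30) ≡ 31/1. 1⁻¹ ≡ 1 (mod 59), so λ ≡ 31·1 ≡ 31.
  x = λ² - 8 - 8 = 961 - 16 ≡ 1; y = λ·(8 - 1) - 30 ≡ 10. → (1, 10)
4G = (1, 10).
Finally 4G + H:
(1, 10) + (50, 53). λ = (53 - 10)/(50 - 1) ≡ 43/49 mod 59. 49⁻¹ ≡ 53 (mod 59), so λ ≡ 37.
  x = λ² - 1 - 50 = 1369 - 51 ≡ 20; y = λ·(1 - 20) - 10 ≡ 54. → (20, 54)

(20, 54)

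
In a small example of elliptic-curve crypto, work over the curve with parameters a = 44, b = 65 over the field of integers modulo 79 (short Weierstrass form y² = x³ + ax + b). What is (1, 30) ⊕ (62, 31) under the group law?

(26, 46)

(1, 30) + (62, 31). λ = (31 - 30)/(62 - 1) ≡ 1/61 mod 79. 61⁻¹ ≡ 57 (mod 79), so λ ≡ 57.
  x = λ² - 1 - 62 = 3249 - 63 ≡ 26; y = λ·(1 - 26) - 30 ≡ 46. → (26, 46)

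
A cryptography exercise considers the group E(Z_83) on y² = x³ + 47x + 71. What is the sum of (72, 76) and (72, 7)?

O

The two points share x = 72 and their y-coordinates satisfy 76 + 7 ≡ 0 (mod 83), so they are inverses. Their sum is ∞.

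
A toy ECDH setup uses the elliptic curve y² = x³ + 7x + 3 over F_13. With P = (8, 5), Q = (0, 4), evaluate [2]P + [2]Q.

(8, 8)

First 2P:
Repeated addition: build up to 2P.
2P: tangent at (8, 5): λ = (3·8² + 7)/(2·5) ≡ 4/10. 10⁻¹ ≡ 4 (mod 13) since 10·4 = 40 ≡ 1, so λ ≡ 4·4 ≡ 3.
  x = λ² - 8 - 8 = 9 - 16 ≡ 6; y = λ·(8 - 6) - 5 ≡ 1. → (6, 1)
2P = (6, 1).
Next 2Q:
Repeated addition: build up to 2Q.
2Q: tangent at (0, 4): λ = (3·0² + 7)/(2·4) ≡ 7/8. 8⁻¹ ≡ 5 (mod 13), so λ ≡ 7·5 ≡ 9.
  x = λ² - 0 - 0 = 81 - 0 ≡ 3; y = λ·(0 - 3) - 4 ≡ 8. → (3, 8)
2Q = (3, 8).
Finally 2P + 2Q:
(6, 1) + (3, 8). λ = (8 - 1)/(3 - 6) ≡ 7/10 mod 13. 10⁻¹ ≡ 4 (mod 13), so λ ≡ 2.
  x = λ² - 6 - 3 = 4 - 9 ≡ 8; y = λ·(6 - 8) - 1 ≡ 8. → (8, 8)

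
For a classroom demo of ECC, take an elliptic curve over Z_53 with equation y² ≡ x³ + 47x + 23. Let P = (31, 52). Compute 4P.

Repeated addition: build up to 4P.
2P: tangent at (31, 52): λ = (3·31² + 47)/(2·52) ≡ 15/51. 51⁻¹ ≡ 26 (mod 53), so λ ≡ 15·26 ≡ 19.
  x = λ² - 31 - 31 = 361 - 62 ≡ 34; y = λ·(31 - 34) - 52 ≡ 50. → (34, 50)
3P: (34, 50) + (31, 52). λ = (52 - 50)/(31 - 34) ≡ 2/50 mod 53. 50⁻¹ ≡ 35 (mod 53), so λ ≡ 17.
  x = λ² - 34 - 31 = 289 - 65 ≡ 12; y = λ·(34 - 12) - 50 ≡ 6. → (12, 6)
4P: (12, 6) + (31, 52). λ = (52 - 6)/(31 - 12) ≡ 46/19 mod 53. 19⁻¹ ≡ 14 (mod 53), so λ ≡ 8.
  x = λ² - 12 - 31 = 64 - 43 ≡ 21; y = λ·(12 - 21) - 6 ≡ 28. → (21, 28)

(21, 28)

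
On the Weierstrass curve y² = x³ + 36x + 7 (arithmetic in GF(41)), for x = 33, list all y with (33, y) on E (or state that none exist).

none

x³ + 36x + 7 = 37132 ≡ 27 (mod 41).
27 is a non-residue mod 41; no y exists.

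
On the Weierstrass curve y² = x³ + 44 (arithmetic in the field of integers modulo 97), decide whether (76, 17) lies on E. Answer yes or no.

yes

y² = 17² ≡ 95; x³ + 0x + 44 = 439020 ≡ 95 (mod 97). 95 = 95.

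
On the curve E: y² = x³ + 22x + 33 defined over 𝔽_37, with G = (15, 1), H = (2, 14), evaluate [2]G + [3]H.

(22, 18)

First 2G:
Repeated addition: build up to 2G.
2G: tangent at (15, 1): λ = (3·15² + 22)/(2·1) ≡ 31/2. 2⁻¹ ≡ 19 (mod 37) since 2·19 = 38 ≡ 1, so λ ≡ 31·19 ≡ 34.
  x = λ² - 15 - 15 = 1156 - 30 ≡ 16; y = λ·(15 - 16) - 1 ≡ 2. → (16, 2)
2G = (16, 2).
Next 3H:
Repeated addition: build up to 3H.
2H: tangent at (2, 14): λ = (3·2² + 22)/(2·14) ≡ 34/28. 28⁻¹ ≡ 4 (mod 37), so λ ≡ 34·4 ≡ 25.
  x = λ² - 2 - 2 = 625 - 4 ≡ 29; y = λ·(2 - 29) - 14 ≡ 14. → (29, 14)
3H: (29, 14) + (2, 14). λ = (14 - 14)/(2 - 29) ≡ 0/10 mod 37. 10⁻¹ ≡ 26 (mod 37), so λ ≡ 0.
  x = λ² - 29 - 2 = 0 - 31 ≡ 6; y = λ·(29 - 6) - 14 ≡ 23. → (6, 23)
3H = (6, 23).
Finally 2G + 3H:
(16, 2) + (6, 23). λ = (23 - 2)/(6 - 16) ≡ 21/27 mod 37. 27⁻¹ ≡ 11 (mod 37), so λ ≡ 9.
  x = λ² - 16 - 6 = 81 - 22 ≡ 22; y = λ·(16 - 22) - 2 ≡ 18. → (22, 18)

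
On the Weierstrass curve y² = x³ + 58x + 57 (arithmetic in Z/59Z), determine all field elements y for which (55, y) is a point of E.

none

x³ + 58x + 57 = 169622 ≡ 56 (mod 59).
56 is a non-residue mod 59; no y exists.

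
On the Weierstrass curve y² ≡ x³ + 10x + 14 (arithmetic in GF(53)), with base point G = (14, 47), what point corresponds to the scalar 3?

Repeated addition: build up to 3G.
2G: tangent at (14, 47): λ = (3·14² + 10)/(2·47) ≡ 15/41. 41⁻¹ ≡ 22 (mod 53), so λ ≡ 15·22 ≡ 12.
  x = λ² - 14 - 14 = 144 - 28 ≡ 10; y = λ·(14 - 10) - 47 ≡ 1. → (10, 1)
3G: (10, 1) + (14, 47). λ = (47 - 1)/(14 - 10) ≡ 46/4 mod 53. 4⁻¹ ≡ 40 (mod 53), so λ ≡ 38.
  x = λ² - 10 - 14 = 1444 - 24 ≡ 42; y = λ·(10 - 42) - 1 ≡ 2. → (42, 2)

(42, 2)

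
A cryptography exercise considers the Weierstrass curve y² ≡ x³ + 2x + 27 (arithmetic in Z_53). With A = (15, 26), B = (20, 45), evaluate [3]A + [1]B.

(32, 23)

First 3A:
Repeated addition: build up to 3A.
2A: tangent at (15, 26): λ = (3·15² + 2)/(2·26) ≡ 41/52. 52⁻¹ ≡ 52 (mod 53), so λ ≡ 41·52 ≡ 12.
  x = λ² - 15 - 15 = 144 - 30 ≡ 8; y = λ·(15 - 8) - 26 ≡ 5. → (8, 5)
3A: (8, 5) + (15, 26). λ = (26 - 5)/(15 - 8) ≡ 21/7 mod 53. 7⁻¹ ≡ 38 (mod 53) since 7·38 = 266 ≡ 1, so λ ≡ 3.
  x = λ² - 8 - 15 = 9 - 23 ≡ 39; y = λ·(8 - 39) - 5 ≡ 8. → (39, 8)
3A = (39, 8).
Finally 3A + B:
(39, 8) + (20, 45). λ = (45 - 8)/(20 - 39) ≡ 37/34 mod 53. 34⁻¹ ≡ 39 (mod 53), so λ ≡ 12.
  x = λ² - 39 - 20 = 144 - 59 ≡ 32; y = λ·(39 - 32) - 8 ≡ 23. → (32, 23)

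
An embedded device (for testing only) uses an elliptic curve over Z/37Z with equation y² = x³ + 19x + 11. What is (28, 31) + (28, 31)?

(25, 33)

tangent at (28, 31): λ = (3·28² + 19)/(2·31) ≡ 3/25. 25⁻¹ ≡ 3 (mod 37), so λ ≡ 3·3 ≡ 9.
  x = λ² - 28 - 28 = 81 - 56 ≡ 25; y = λ·(28 - 25) - 31 ≡ 33. → (25, 33)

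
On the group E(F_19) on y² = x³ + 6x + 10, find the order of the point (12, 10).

2P: tangent at (12, 10): λ = (3·12² + 6)/(2·10) ≡ 1/1. 1⁻¹ ≡ 1 (mod 19), so λ ≡ 1·1 ≡ 1.
  x = λ² - 12 - 12 = 1 - 24 ≡ 15; y = λ·(12 - 15) - 10 ≡ 6. → (15, 6)
3P: (15, 6) + (12, 10). λ = (10 - 6)/(12 - 15) ≡ 4/16 mod 19. 16⁻¹ ≡ 6 (mod 19), so λ ≡ 5.
  x = λ² - 15 - 12 = 25 - 27 ≡ 17; y = λ·(15 - 17) - 6 ≡ 3. → (17, 3)
4P: (17, 3) + (12, 10). λ = (10 - 3)/(12 - 17) ≡ 7/14 mod 19. 14⁻¹ ≡ 15 (mod 19), so λ ≡ 10.
  x = λ² - 17 - 12 = 100 - 29 ≡ 14; y = λ·(17 - 14) - 3 ≡ 8. → (14, 8)
5P: (14, 8) + (12, 10). λ = (10 - 8)/(12 - 14) ≡ 2/17 mod 19. 17⁻¹ ≡ 9 (mod 19) since 17·9 = 153 ≡ 1, so λ ≡ 18.
  x = λ² - 14 - 12 = 324 - 26 ≡ 13; y = λ·(14 - 13) - 8 ≡ 10. → (13, 10)
6P: (13, 10) + (12, 10). λ = (10 - 10)/(12 - 13) ≡ 0/18 mod 19. 18⁻¹ ≡ 18 (mod 19) since 18·18 = 324 ≡ 1, so λ ≡ 0.
  x = λ² - 13 - 12 = 0 - 25 ≡ 13; y = λ·(13 - 13) - 10 ≡ 9. → (13, 9)
7P: (13, 9) + (12, 10). λ = (10 - 9)/(12 - 13) ≡ 1/18 mod 19. 18⁻¹ ≡ 18 (mod 19) since 18·18 = 324 ≡ 1, so λ ≡ 18.
  x = λ² - 13 - 12 = 324 - 25 ≡ 14; y = λ·(13 - 14) - 9 ≡ 11. → (14, 11)
8P: (14, 11) + (12, 10). λ = (10 - 11)/(12 - 14) ≡ 18/17 mod 19. 17⁻¹ ≡ 9 (mod 19), so λ ≡ 10.
  x = λ² - 14 - 12 = 100 - 26 ≡ 17; y = λ·(14 - 17) - 11 ≡ 16. → (17, 16)
9P: (17, 16) + (12, 10). λ = (10 - 16)/(12 - 17) ≡ 13/14 mod 19. 14⁻¹ ≡ 15 (mod 19) since 14·15 = 210 ≡ 1, so λ ≡ 5.
  x = λ² - 17 - 12 = 25 - 29 ≡ 15; y = λ·(17 - 15) - 16 ≡ 13. → (15, 13)
10P: (15, 13) + (12, 10). λ = (10 - 13)/(12 - 15) ≡ 16/16 mod 19. 16⁻¹ ≡ 6 (mod 19), so λ ≡ 1.
  x = λ² - 15 - 12 = 1 - 27 ≡ 12; y = λ·(15 - 12) - 13 ≡ 9. → (12, 9)
11P: (12, 9) + (12, 10): same x and y₁ ≡ -y₂, so the sum is 𝒪.
11P = 𝒪, so the order is 11.

11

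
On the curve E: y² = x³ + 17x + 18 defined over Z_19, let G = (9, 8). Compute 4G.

O

Double-and-add on 4 = (100)₂. Start with G = (9, 8) for the leading 1-bit.
double: tangent at (9, 8): λ = (3·9² + 17)/(2·8) ≡ 13/16. 16⁻¹ ≡ 6 (mod 19), so λ ≡ 13·6 ≡ 2.
  x = λ² - 9 - 9 = 4 - 18 ≡ 5; y = λ·(9 - 5) - 8 ≡ 0. → (5, 0)
double: (5, 0) + (5, 0): same x and y₁ ≡ -y₂, so the sum is O.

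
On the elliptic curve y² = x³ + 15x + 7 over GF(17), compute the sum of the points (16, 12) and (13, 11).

(7, 8)

(16, 12) + (13, 11). λ = (11 - 12)/(13 - 16) ≡ 16/14 mod 17. 14⁻¹ ≡ 11 (mod 17), so λ ≡ 6.
  x = λ² - 16 - 13 = 36 - 29 ≡ 7; y = λ·(16 - 7) - 12 ≡ 8. → (7, 8)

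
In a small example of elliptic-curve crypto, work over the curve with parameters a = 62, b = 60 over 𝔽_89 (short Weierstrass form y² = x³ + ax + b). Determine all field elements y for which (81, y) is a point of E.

none

x³ + 62x + 60 = 536523 ≡ 31 (mod 89).
31 is a non-residue mod 89; no y exists.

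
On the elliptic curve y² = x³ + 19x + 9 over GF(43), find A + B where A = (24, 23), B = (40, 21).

(24, 23) + (40, 21). λ = (21 - 23)/(40 - 24) ≡ 41/16 mod 43. 16⁻¹ ≡ 35 (mod 43), so λ ≡ 16.
  x = λ² - 24 - 40 = 256 - 64 ≡ 20; y = λ·(24 - 20) - 23 ≡ 41. → (20, 41)

(20, 41)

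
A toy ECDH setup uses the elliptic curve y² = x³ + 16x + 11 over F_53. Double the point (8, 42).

tangent at (8, 42): λ = (3·8² + 16)/(2·42) ≡ 49/31. 31⁻¹ ≡ 12 (mod 53) since 31·12 = 372 ≡ 1, so λ ≡ 49·12 ≡ 5.
  x = λ² - 8 - 8 = 25 - 16 ≡ 9; y = λ·(8 - 9) - 42 ≡ 6. → (9, 6)

(9, 6)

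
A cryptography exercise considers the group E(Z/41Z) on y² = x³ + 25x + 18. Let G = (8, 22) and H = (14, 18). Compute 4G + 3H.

First 4G:
Double-and-add on 4 = (100)₂. Start with G = (8, 22) for the leading 1-bit.
double: tangent at (8, 22): λ = (3·8² + 25)/(2·22) ≡ 12/3. 3⁻¹ ≡ 14 (mod 41) since 3·14 = 42 ≡ 1, so λ ≡ 12·14 ≡ 4.
  x = λ² - 8 - 8 = 16 - 16 ≡ 0; y = λ·(8 - 0) - 22 ≡ 10. → (0, 10)
double: tangent at (0, 10): λ = (3·0² + 25)/(2·10) ≡ 25/20. 20⁻¹ ≡ 39 (mod 41) since 20·39 = 780 ≡ 1, so λ ≡ 25·39 ≡ 32.
  x = λ² - 0 - 0 = 1024 - 0 ≡ 40; y = λ·(0 - 40) - 10 ≡ 22. → (40, 22)
4G = (40, 22).
Next 3H:
Repeated addition: build up to 3H.
2H: tangent at (14, 18): λ = (3·14² + 25)/(2·18) ≡ 39/36. 36⁻¹ ≡ 8 (mod 41), so λ ≡ 39·8 ≡ 25.
  x = λ² - 14 - 14 = 625 - 28 ≡ 23; y = λ·(14 - 23) - 18 ≡ 3. → (23, 3)
3H: (23, 3) + (14, 18). λ = (18 - 3)/(14 - 23) ≡ 15/32 mod 41. 32⁻¹ ≡ 9 (mod 41), so λ ≡ 12.
  x = λ² - 23 - 14 = 144 - 37 ≡ 25; y = λ·(23 - 25) - 3 ≡ 14. → (25, 14)
3H = (25, 14).
Finally 4G + 3H:
(40, 22) + (25, 14). λ = (14 - 22)/(25 - 40) ≡ 33/26 mod 41. 26⁻¹ ≡ 30 (mod 41), so λ ≡ 6.
  x = λ² - 40 - 25 = 36 - 65 ≡ 12; y = λ·(40 - 12) - 22 ≡ 23. → (12, 23)

(12, 23)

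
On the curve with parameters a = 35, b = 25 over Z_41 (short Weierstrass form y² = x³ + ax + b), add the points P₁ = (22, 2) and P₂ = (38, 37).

(1, 26)

(22, 2) + (38, 37). λ = (37 - 2)/(38 - 22) ≡ 35/16 mod 41. 16⁻¹ ≡ 18 (mod 41), so λ ≡ 15.
  x = λ² - 22 - 38 = 225 - 60 ≡ 1; y = λ·(22 - 1) - 2 ≡ 26. → (1, 26)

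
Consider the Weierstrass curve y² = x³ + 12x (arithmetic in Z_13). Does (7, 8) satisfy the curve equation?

no

y² = 8² ≡ 12; x³ + 12x + 0 = 427 ≡ 11 (mod 13). 12 ≠ 11.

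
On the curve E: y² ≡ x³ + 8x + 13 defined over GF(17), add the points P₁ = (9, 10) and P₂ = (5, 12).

(16, 2)

(9, 10) + (5, 12). λ = (12 - 10)/(5 - 9) ≡ 2/13 mod 17. 13⁻¹ ≡ 4 (mod 17) since 13·4 = 52 ≡ 1, so λ ≡ 8.
  x = λ² - 9 - 5 = 64 - 14 ≡ 16; y = λ·(9 - 16) - 10 ≡ 2. → (16, 2)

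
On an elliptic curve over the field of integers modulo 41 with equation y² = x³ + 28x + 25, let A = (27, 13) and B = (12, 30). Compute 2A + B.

First 2A:
Repeated addition: build up to 2A.
2A: tangent at (27, 13): λ = (3·27² + 28)/(2·13) ≡ 1/26. 26⁻¹ ≡ 30 (mod 41) since 26·30 = 780 ≡ 1, so λ ≡ 1·30 ≡ 30.
  x = λ² - 27 - 27 = 900 - 54 ≡ 26; y = λ·(27 - 26) - 13 ≡ 17. → (26, 17)
2A = (26, 17).
Finally 2A + B:
(26, 17) + (12, 30). λ = (30 - 17)/(12 - 26) ≡ 13/27 mod 41. 27⁻¹ ≡ 38 (mod 41) since 27·38 = 1026 ≡ 1, so λ ≡ 2.
  x = λ² - 26 - 12 = 4 - 38 ≡ 7; y = λ·(26 - 7) - 17 ≡ 21. → (7, 21)

(7, 21)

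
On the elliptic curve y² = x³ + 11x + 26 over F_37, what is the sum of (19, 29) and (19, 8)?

O

The two points share x = 19 and their y-coordinates satisfy 29 + 8 ≡ 0 (mod 37), so they are inverses. Their sum is 𝒪.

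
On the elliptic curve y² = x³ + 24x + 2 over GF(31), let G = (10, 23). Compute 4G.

(27, 11)

Repeated addition: build up to 4G.
2G: tangent at (10, 23): λ = (3·10² + 24)/(2·23) ≡ 14/15. 15⁻¹ ≡ 29 (mod 31), so λ ≡ 14·29 ≡ 3.
  x = λ² - 10 - 10 = 9 - 20 ≡ 20; y = λ·(10 - 20) - 23 ≡ 9. → (20, 9)
3G: (20, 9) + (10, 23). λ = (23 - 9)/(10 - 20) ≡ 14/21 mod 31. 21⁻¹ ≡ 3 (mod 31), so λ ≡ 11.
  x = λ² - 20 - 10 = 121 - 30 ≡ 29; y = λ·(20 - 29) - 9 ≡ 16. → (29, 16)
4G: (29, 16) + (10, 23). λ = (23 - 16)/(10 - 29) ≡ 7/12 mod 31. 12⁻¹ ≡ 13 (mod 31), so λ ≡ 29.
  x = λ² - 29 - 10 = 841 - 39 ≡ 27; y = λ·(29 - 27) - 16 ≡ 11. → (27, 11)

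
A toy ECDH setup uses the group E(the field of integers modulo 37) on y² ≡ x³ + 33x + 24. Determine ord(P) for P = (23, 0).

2P: (23, 0) + (23, 0): same x and y₁ ≡ -y₂, so the sum is 𝒪.
2P = 𝒪, so the order is 2.

2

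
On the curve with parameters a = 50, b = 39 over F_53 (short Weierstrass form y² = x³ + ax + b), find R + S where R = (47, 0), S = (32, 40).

(40, 52)

(47, 0) + (32, 40). λ = (40 - 0)/(32 - 47) ≡ 40/38 mod 53. 38⁻¹ ≡ 7 (mod 53) since 38·7 = 266 ≡ 1, so λ ≡ 15.
  x = λ² - 47 - 32 = 225 - 79 ≡ 40; y = λ·(47 - 40) - 0 ≡ 52. → (40, 52)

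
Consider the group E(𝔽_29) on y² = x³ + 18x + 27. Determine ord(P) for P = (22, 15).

9

2P: tangent at (22, 15): λ = (3·22² + 18)/(2·15) ≡ 20/1. 1⁻¹ ≡ 1 (mod 29), so λ ≡ 20·1 ≡ 20.
  x = λ² - 22 - 22 = 400 - 44 ≡ 8; y = λ·(22 - 8) - 15 ≡ 4. → (8, 4)
3P: (8, 4) + (22, 15). λ = (15 - 4)/(22 - 8) ≡ 11/14 mod 29. 14⁻¹ ≡ 27 (mod 29) since 14·27 = 378 ≡ 1, so λ ≡ 7.
  x = λ² - 8 - 22 = 49 - 30 ≡ 19; y = λ·(8 - 19) - 4 ≡ 6. → (19, 6)
4P: (19, 6) + (22, 15). λ = (15 - 6)/(22 - 19) ≡ 9/3 mod 29. 3⁻¹ ≡ 10 (mod 29), so λ ≡ 3.
  x = λ² - 19 - 22 = 9 - 41 ≡ 26; y = λ·(19 - 26) - 6 ≡ 2. → (26, 2)
5P: (26, 2) + (22, 15). λ = (15 - 2)/(22 - 26) ≡ 13/25 mod 29. 25⁻¹ ≡ 7 (mod 29) since 25·7 = 175 ≡ 1, so λ ≡ 4.
  x = λ² - 26 - 22 = 16 - 48 ≡ 26; y = λ·(26 - 26) - 2 ≡ 27. → (26, 27)
6P: (26, 27) + (22, 15). λ = (15 - 27)/(22 - 26) ≡ 17/25 mod 29. 25⁻¹ ≡ 7 (mod 29), so λ ≡ 3.
  x = λ² - 26 - 22 = 9 - 48 ≡ 19; y = λ·(26 - 19) - 27 ≡ 23. → (19, 23)
7P: (19, 23) + (22, 15). λ = (15 - 23)/(22 - 19) ≡ 21/3 mod 29. 3⁻¹ ≡ 10 (mod 29), so λ ≡ 7.
  x = λ² - 19 - 22 = 49 - 41 ≡ 8; y = λ·(19 - 8) - 23 ≡ 25. → (8, 25)
8P: (8, 25) + (22, 15). λ = (15 - 25)/(22 - 8) ≡ 19/14 mod 29. 14⁻¹ ≡ 27 (mod 29), so λ ≡ 20.
  x = λ² - 8 - 22 = 400 - 30 ≡ 22; y = λ·(8 - 22) - 25 ≡ 14. → (22, 14)
9P: (22, 14) + (22, 15): same x and y₁ ≡ -y₂, so the sum is ∞.
9P = ∞, so the order is 9.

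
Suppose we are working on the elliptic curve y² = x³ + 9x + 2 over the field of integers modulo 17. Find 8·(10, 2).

Write Q = (10, 2).
Repeated addition: build up to 8Q.
2Q: tangent at (10, 2): λ = (3·10² + 9)/(2·2) ≡ 3/4. 4⁻¹ ≡ 13 (mod 17), so λ ≡ 3·13 ≡ 5.
  x = λ² - 10 - 10 = 25 - 20 ≡ 5; y = λ·(10 - 5) - 2 ≡ 6. → (5, 6)
3Q: (5, 6) + (10, 2). λ = (2 - 6)/(10 - 5) ≡ 13/5 mod 17. 5⁻¹ ≡ 7 (mod 17) since 5·7 = 35 ≡ 1, so λ ≡ 6.
  x = λ² - 5 - 10 = 36 - 15 ≡ 4; y = λ·(5 - 4) - 6 ≡ 0. → (4, 0)
4Q: (4, 0) + (10, 2). λ = (2 - 0)/(10 - 4) ≡ 2/6 mod 17. 6⁻¹ ≡ 3 (mod 17) since 6·3 = 18 ≡ 1, so λ ≡ 6.
  x = λ² - 4 - 10 = 36 - 14 ≡ 5; y = λ·(4 - 5) - 0 ≡ 11. → (5, 11)
5Q: (5, 11) + (10, 2). λ = (2 - 11)/(10 - 5) ≡ 8/5 mod 17. 5⁻¹ ≡ 7 (mod 17), so λ ≡ 5.
  x = λ² - 5 - 10 = 25 - 15 ≡ 10; y = λ·(5 - 10) - 11 ≡ 15. → (10, 15)
6Q: (10, 15) + (10, 2): same x and y₁ ≡ -y₂, so the sum is ∞.
7Q: ∞ + (10, 2) = (10, 2) (identity).
8Q: tangent at (10, 2): λ = (3·10² + 9)/(2·2) ≡ 3/4. 4⁻¹ ≡ 13 (mod 17), so λ ≡ 3·13 ≡ 5.
  x = λ² - 10 - 10 = 25 - 20 ≡ 5; y = λ·(10 - 5) - 2 ≡ 6. → (5, 6)

(5, 6)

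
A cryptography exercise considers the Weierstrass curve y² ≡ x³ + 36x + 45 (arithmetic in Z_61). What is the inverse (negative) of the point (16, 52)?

(16, 9)

-(16, 52) = (16, -52 mod 61) = (16, 9).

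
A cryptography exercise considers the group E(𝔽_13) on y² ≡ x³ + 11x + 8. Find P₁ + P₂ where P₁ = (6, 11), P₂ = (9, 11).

(11, 2)

(6, 11) + (9, 11). λ = (11 - 11)/(9 - 6) ≡ 0/3 mod 13. 3⁻¹ ≡ 9 (mod 13), so λ ≡ 0.
  x = λ² - 6 - 9 = 0 - 15 ≡ 11; y = λ·(6 - 11) - 11 ≡ 2. → (11, 2)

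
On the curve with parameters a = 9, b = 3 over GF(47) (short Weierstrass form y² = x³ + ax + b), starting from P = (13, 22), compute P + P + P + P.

(0, 35)

Double-and-add on 4 = (100)₂. Start with P = (13, 22) for the leading 1-bit.
double: tangent at (13, 22): λ = (3·13² + 9)/(2·22) ≡ 46/44. 44⁻¹ ≡ 31 (mod 47), so λ ≡ 46·31 ≡ 16.
  x = λ² - 13 - 13 = 256 - 26 ≡ 42; y = λ·(13 - 42) - 22 ≡ 31. → (42, 31)
double: tangent at (42, 31): λ = (3·42² + 9)/(2·31) ≡ 37/15. 15⁻¹ ≡ 22 (mod 47), so λ ≡ 37·22 ≡ 15.
  x = λ² - 42 - 42 = 225 - 84 ≡ 0; y = λ·(42 - 0) - 31 ≡ 35. → (0, 35)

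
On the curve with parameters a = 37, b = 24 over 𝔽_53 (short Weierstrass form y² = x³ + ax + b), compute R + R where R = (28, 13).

tangent at (28, 13): λ = (3·28² + 37)/(2·13) ≡ 4/26. 26⁻¹ ≡ 51 (mod 53), so λ ≡ 4·51 ≡ 45.
  x = λ² - 28 - 28 = 2025 - 56 ≡ 8; y = λ·(28 - 8) - 13 ≡ 39. → (8, 39)

(8, 39)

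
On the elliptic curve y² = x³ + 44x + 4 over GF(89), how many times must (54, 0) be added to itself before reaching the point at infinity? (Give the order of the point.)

2

2P: (54, 0) + (54, 0): same x and y₁ ≡ -y₂, so the sum is the point at infinity.
2P = the point at infinity, so the order is 2.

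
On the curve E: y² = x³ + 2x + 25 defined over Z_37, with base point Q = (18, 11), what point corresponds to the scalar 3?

(11, 3)

Repeated addition: build up to 3Q.
2Q: tangent at (18, 11): λ = (3·18² + 2)/(2·11) ≡ 12/22. 22⁻¹ ≡ 32 (mod 37), so λ ≡ 12·32 ≡ 14.
  x = λ² - 18 - 18 = 196 - 36 ≡ 12; y = λ·(18 - 12) - 11 ≡ 36. → (12, 36)
3Q: (12, 36) + (18, 11). λ = (11 - 36)/(18 - 12) ≡ 12/6 mod 37. 6⁻¹ ≡ 31 (mod 37), so λ ≡ 2.
  x = λ² - 12 - 18 = 4 - 30 ≡ 11; y = λ·(12 - 11) - 36 ≡ 3. → (11, 3)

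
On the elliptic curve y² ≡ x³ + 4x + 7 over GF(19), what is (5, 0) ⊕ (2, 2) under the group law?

(5, 0) + (2, 2). λ = (2 - 0)/(2 - 5) ≡ 2/16 mod 19. 16⁻¹ ≡ 6 (mod 19) since 16·6 = 96 ≡ 1, so λ ≡ 12.
  x = λ² - 5 - 2 = 144 - 7 ≡ 4; y = λ·(5 - 4) - 0 ≡ 12. → (4, 12)

(4, 12)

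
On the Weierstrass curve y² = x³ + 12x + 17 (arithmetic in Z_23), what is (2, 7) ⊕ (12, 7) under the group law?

(2, 7) + (12, 7). λ = (7 - 7)/(12 - 2) ≡ 0/10 mod 23. 10⁻¹ ≡ 7 (mod 23) since 10·7 = 70 ≡ 1, so λ ≡ 0.
  x = λ² - 2 - 12 = 0 - 14 ≡ 9; y = λ·(2 - 9) - 7 ≡ 16. → (9, 16)

(9, 16)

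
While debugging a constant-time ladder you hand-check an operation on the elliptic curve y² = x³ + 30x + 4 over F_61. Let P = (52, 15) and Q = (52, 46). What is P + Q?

O

The two points share x = 52 and their y-coordinates satisfy 15 + 46 ≡ 0 (mod 61), so they are inverses. Their sum is O.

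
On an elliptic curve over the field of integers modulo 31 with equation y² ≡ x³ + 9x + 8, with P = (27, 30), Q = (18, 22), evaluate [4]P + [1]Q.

First 4P:
Double-and-add on 4 = (100)₂. Start with P = (27, 30) for the leading 1-bit.
double: tangent at (27, 30): λ = (3·27² + 9)/(2·30) ≡ 26/29. 29⁻¹ ≡ 15 (mod 31) since 29·15 = 435 ≡ 1, so λ ≡ 26·15 ≡ 18.
  x = λ² - 27 - 27 = 324 - 54 ≡ 22; y = λ·(27 - 22) - 30 ≡ 29. → (22, 29)
double: tangent at (22, 29): λ = (3·22² + 9)/(2·29) ≡ 4/27. 27⁻¹ ≡ 23 (mod 31), so λ ≡ 4·23 ≡ 30.
  x = λ² - 22 - 22 = 900 - 44 ≡ 19; y = λ·(22 - 19) - 29 ≡ 30. → (19, 30)
4P = (19, 30).
Finally 4P + Q:
(19, 30) + (18, 22). λ = (22 - 30)/(18 - 19) ≡ 23/30 mod 31. 30⁻¹ ≡ 30 (mod 31), so λ ≡ 8.
  x = λ² - 19 - 18 = 64 - 37 ≡ 27; y = λ·(19 - 27) - 30 ≡ 30. → (27, 30)

(27, 30)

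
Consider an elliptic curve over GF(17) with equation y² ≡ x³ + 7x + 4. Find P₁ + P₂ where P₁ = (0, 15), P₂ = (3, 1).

(0, 15) + (3, 1). λ = (1 - 15)/(3 - 0) ≡ 3/3 mod 17. 3⁻¹ ≡ 6 (mod 17) since 3·6 = 18 ≡ 1, so λ ≡ 1.
  x = λ² - 0 - 3 = 1 - 3 ≡ 15; y = λ·(0 - 15) - 15 ≡ 4. → (15, 4)

(15, 4)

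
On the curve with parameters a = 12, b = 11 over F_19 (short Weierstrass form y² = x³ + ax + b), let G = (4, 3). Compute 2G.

(16, 10)

tangent at (4, 3): λ = (3·4² + 12)/(2·3) ≡ 3/6. 6⁻¹ ≡ 16 (mod 19) since 6·16 = 96 ≡ 1, so λ ≡ 3·16 ≡ 10.
  x = λ² - 4 - 4 = 100 - 8 ≡ 16; y = λ·(4 - 16) - 3 ≡ 10. → (16, 10)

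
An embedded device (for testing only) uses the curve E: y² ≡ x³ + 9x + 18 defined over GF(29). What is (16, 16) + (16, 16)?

tangent at (16, 16): λ = (3·16² + 9)/(2·16) ≡ 23/3. 3⁻¹ ≡ 10 (mod 29), so λ ≡ 23·10 ≡ 27.
  x = λ² - 16 - 16 = 729 - 32 ≡ 1; y = λ·(16 - 1) - 16 ≡ 12. → (1, 12)

(1, 12)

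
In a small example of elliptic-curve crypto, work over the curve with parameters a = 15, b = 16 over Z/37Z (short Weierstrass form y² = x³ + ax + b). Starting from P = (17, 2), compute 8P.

(0, 4)

Double-and-add on 8 = (1000)₂. Start with P = (17, 2) for the leading 1-bit.
double: tangent at (17, 2): λ = (3·17² + 15)/(2·2) ≡ 31/4. 4⁻¹ ≡ 28 (mod 37), so λ ≡ 31·28 ≡ 17.
  x = λ² - 17 - 17 = 289 - 34 ≡ 33; y = λ·(17 - 33) - 2 ≡ 22. → (33, 22)
double: tangent at (33, 22): λ = (3·33² + 15)/(2·22) ≡ 26/7. 7⁻¹ ≡ 16 (mod 37), so λ ≡ 26·16 ≡ 9.
  x = λ² - 33 - 33 = 81 - 66 ≡ 15; y = λ·(33 - 15) - 22 ≡ 29. → (15, 29)
double: tangent at (15, 29): λ = (3·15² + 15)/(2·29) ≡ 24/21. 21⁻¹ ≡ 30 (mod 37), so λ ≡ 24·30 ≡ 17.
  x = λ² - 15 - 15 = 289 - 30 ≡ 0; y = λ·(15 - 0) - 29 ≡ 4. → (0, 4)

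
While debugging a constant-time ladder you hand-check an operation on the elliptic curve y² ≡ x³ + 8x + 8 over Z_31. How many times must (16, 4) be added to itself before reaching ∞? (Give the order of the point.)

4

2P: tangent at (16, 4): λ = (3·16² + 8)/(2·4) ≡ 1/8. 8⁻¹ ≡ 4 (mod 31), so λ ≡ 1·4 ≡ 4.
  x = λ² - 16 - 16 = 16 - 32 ≡ 15; y = λ·(16 - 15) - 4 ≡ 0. → (15, 0)
3P: (15, 0) + (16, 4). λ = (4 - 0)/(16 - 15) ≡ 4/1 mod 31. 1⁻¹ ≡ 1 (mod 31) since 1·1 = 1 ≡ 1, so λ ≡ 4.
  x = λ² - 15 - 16 = 16 - 31 ≡ 16; y = λ·(15 - 16) - 0 ≡ 27. → (16, 27)
4P: (16, 27) + (16, 4): same x and y₁ ≡ -y₂, so the sum is ∞.
4P = ∞, so the order is 4.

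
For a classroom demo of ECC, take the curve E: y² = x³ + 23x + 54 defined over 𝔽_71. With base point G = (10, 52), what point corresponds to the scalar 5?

O

Double-and-add on 5 = (101)₂. Start with G = (10, 52) for the leading 1-bit.
double: tangent at (10, 52): λ = (3·10² + 23)/(2·52) ≡ 39/33. 33⁻¹ ≡ 28 (mod 71) since 33·28 = 924 ≡ 1, so λ ≡ 39·28 ≡ 27.
  x = λ² - 10 - 10 = 729 - 20 ≡ 70; y = λ·(10 - 70) - 52 ≡ 32. → (70, 32)
double: tangent at (70, 32): λ = (3·70² + 23)/(2·32) ≡ 26/64. 64⁻¹ ≡ 10 (mod 71) since 64·10 = 640 ≡ 1, so λ ≡ 26·10 ≡ 47.
  x = λ² - 70 - 70 = 2209 - 140 ≡ 10; y = λ·(70 - 10) - 32 ≡ 19. → (10, 19)
add G: (10, 19) + (10, 52): same x and y₁ ≡ -y₂, so the sum is 𝒪.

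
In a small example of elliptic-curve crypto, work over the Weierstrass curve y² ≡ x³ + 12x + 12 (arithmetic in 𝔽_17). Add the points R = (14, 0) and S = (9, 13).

(13, 11)

(14, 0) + (9, 13). λ = (13 - 0)/(9 - 14) ≡ 13/12 mod 17. 12⁻¹ ≡ 10 (mod 17), so λ ≡ 11.
  x = λ² - 14 - 9 = 121 - 23 ≡ 13; y = λ·(14 - 13) - 0 ≡ 11. → (13, 11)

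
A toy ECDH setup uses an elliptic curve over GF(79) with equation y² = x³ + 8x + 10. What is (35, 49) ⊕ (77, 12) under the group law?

(47, 18)

(35, 49) + (77, 12). λ = (12 - 49)/(77 - 35) ≡ 42/42 mod 79. 42⁻¹ ≡ 32 (mod 79), so λ ≡ 1.
  x = λ² - 35 - 77 = 1 - 112 ≡ 47; y = λ·(35 - 47) - 49 ≡ 18. → (47, 18)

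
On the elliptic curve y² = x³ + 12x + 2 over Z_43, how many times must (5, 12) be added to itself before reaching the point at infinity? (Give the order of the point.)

2P: tangent at (5, 12): λ = (3·5² + 12)/(2·12) ≡ 1/24. 24⁻¹ ≡ 9 (mod 43), so λ ≡ 1·9 ≡ 9.
  x = λ² - 5 - 5 = 81 - 10 ≡ 28; y = λ·(5 - 28) - 12 ≡ 39. → (28, 39)
3P: (28, 39) + (5, 12). λ = (12 - 39)/(5 - 28) ≡ 16/20 mod 43. 20⁻¹ ≡ 28 (mod 43), so λ ≡ 18.
  x = λ² - 28 - 5 = 324 - 33 ≡ 33; y = λ·(28 - 33) - 39 ≡ 0. → (33, 0)
4P: (33, 0) + (5, 12). λ = (12 - 0)/(5 - 33) ≡ 12/15 mod 43. 15⁻¹ ≡ 23 (mod 43) since 15·23 = 345 ≡ 1, so λ ≡ 18.
  x = λ² - 33 - 5 = 324 - 38 ≡ 28; y = λ·(33 - 28) - 0 ≡ 4. → (28, 4)
5P: (28, 4) + (5, 12). λ = (12 - 4)/(5 - 28) ≡ 8/20 mod 43. 20⁻¹ ≡ 28 (mod 43), so λ ≡ 9.
  x = λ² - 28 - 5 = 81 - 33 ≡ 5; y = λ·(28 - 5) - 4 ≡ 31. → (5, 31)
6P: (5, 31) + (5, 12): same x and y₁ ≡ -y₂, so the sum is the point at infinity.
6P = the point at infinity, so the order is 6.

6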